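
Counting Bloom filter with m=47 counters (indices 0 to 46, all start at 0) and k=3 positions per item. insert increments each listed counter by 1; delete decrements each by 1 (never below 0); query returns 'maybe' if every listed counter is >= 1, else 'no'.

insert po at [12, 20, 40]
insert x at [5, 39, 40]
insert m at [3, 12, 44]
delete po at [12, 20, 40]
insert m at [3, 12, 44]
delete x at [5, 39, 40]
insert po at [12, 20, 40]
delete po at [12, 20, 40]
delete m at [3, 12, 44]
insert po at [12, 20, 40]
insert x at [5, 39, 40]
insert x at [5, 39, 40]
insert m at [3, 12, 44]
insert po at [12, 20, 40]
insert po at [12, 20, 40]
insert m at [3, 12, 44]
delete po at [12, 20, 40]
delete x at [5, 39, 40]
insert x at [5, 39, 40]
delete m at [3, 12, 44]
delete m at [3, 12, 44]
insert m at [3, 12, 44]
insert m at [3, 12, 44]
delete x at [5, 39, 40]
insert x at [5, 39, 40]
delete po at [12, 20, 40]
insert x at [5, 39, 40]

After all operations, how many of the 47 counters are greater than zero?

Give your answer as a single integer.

Answer: 7

Derivation:
Step 1: insert po at [12, 20, 40] -> counters=[0,0,0,0,0,0,0,0,0,0,0,0,1,0,0,0,0,0,0,0,1,0,0,0,0,0,0,0,0,0,0,0,0,0,0,0,0,0,0,0,1,0,0,0,0,0,0]
Step 2: insert x at [5, 39, 40] -> counters=[0,0,0,0,0,1,0,0,0,0,0,0,1,0,0,0,0,0,0,0,1,0,0,0,0,0,0,0,0,0,0,0,0,0,0,0,0,0,0,1,2,0,0,0,0,0,0]
Step 3: insert m at [3, 12, 44] -> counters=[0,0,0,1,0,1,0,0,0,0,0,0,2,0,0,0,0,0,0,0,1,0,0,0,0,0,0,0,0,0,0,0,0,0,0,0,0,0,0,1,2,0,0,0,1,0,0]
Step 4: delete po at [12, 20, 40] -> counters=[0,0,0,1,0,1,0,0,0,0,0,0,1,0,0,0,0,0,0,0,0,0,0,0,0,0,0,0,0,0,0,0,0,0,0,0,0,0,0,1,1,0,0,0,1,0,0]
Step 5: insert m at [3, 12, 44] -> counters=[0,0,0,2,0,1,0,0,0,0,0,0,2,0,0,0,0,0,0,0,0,0,0,0,0,0,0,0,0,0,0,0,0,0,0,0,0,0,0,1,1,0,0,0,2,0,0]
Step 6: delete x at [5, 39, 40] -> counters=[0,0,0,2,0,0,0,0,0,0,0,0,2,0,0,0,0,0,0,0,0,0,0,0,0,0,0,0,0,0,0,0,0,0,0,0,0,0,0,0,0,0,0,0,2,0,0]
Step 7: insert po at [12, 20, 40] -> counters=[0,0,0,2,0,0,0,0,0,0,0,0,3,0,0,0,0,0,0,0,1,0,0,0,0,0,0,0,0,0,0,0,0,0,0,0,0,0,0,0,1,0,0,0,2,0,0]
Step 8: delete po at [12, 20, 40] -> counters=[0,0,0,2,0,0,0,0,0,0,0,0,2,0,0,0,0,0,0,0,0,0,0,0,0,0,0,0,0,0,0,0,0,0,0,0,0,0,0,0,0,0,0,0,2,0,0]
Step 9: delete m at [3, 12, 44] -> counters=[0,0,0,1,0,0,0,0,0,0,0,0,1,0,0,0,0,0,0,0,0,0,0,0,0,0,0,0,0,0,0,0,0,0,0,0,0,0,0,0,0,0,0,0,1,0,0]
Step 10: insert po at [12, 20, 40] -> counters=[0,0,0,1,0,0,0,0,0,0,0,0,2,0,0,0,0,0,0,0,1,0,0,0,0,0,0,0,0,0,0,0,0,0,0,0,0,0,0,0,1,0,0,0,1,0,0]
Step 11: insert x at [5, 39, 40] -> counters=[0,0,0,1,0,1,0,0,0,0,0,0,2,0,0,0,0,0,0,0,1,0,0,0,0,0,0,0,0,0,0,0,0,0,0,0,0,0,0,1,2,0,0,0,1,0,0]
Step 12: insert x at [5, 39, 40] -> counters=[0,0,0,1,0,2,0,0,0,0,0,0,2,0,0,0,0,0,0,0,1,0,0,0,0,0,0,0,0,0,0,0,0,0,0,0,0,0,0,2,3,0,0,0,1,0,0]
Step 13: insert m at [3, 12, 44] -> counters=[0,0,0,2,0,2,0,0,0,0,0,0,3,0,0,0,0,0,0,0,1,0,0,0,0,0,0,0,0,0,0,0,0,0,0,0,0,0,0,2,3,0,0,0,2,0,0]
Step 14: insert po at [12, 20, 40] -> counters=[0,0,0,2,0,2,0,0,0,0,0,0,4,0,0,0,0,0,0,0,2,0,0,0,0,0,0,0,0,0,0,0,0,0,0,0,0,0,0,2,4,0,0,0,2,0,0]
Step 15: insert po at [12, 20, 40] -> counters=[0,0,0,2,0,2,0,0,0,0,0,0,5,0,0,0,0,0,0,0,3,0,0,0,0,0,0,0,0,0,0,0,0,0,0,0,0,0,0,2,5,0,0,0,2,0,0]
Step 16: insert m at [3, 12, 44] -> counters=[0,0,0,3,0,2,0,0,0,0,0,0,6,0,0,0,0,0,0,0,3,0,0,0,0,0,0,0,0,0,0,0,0,0,0,0,0,0,0,2,5,0,0,0,3,0,0]
Step 17: delete po at [12, 20, 40] -> counters=[0,0,0,3,0,2,0,0,0,0,0,0,5,0,0,0,0,0,0,0,2,0,0,0,0,0,0,0,0,0,0,0,0,0,0,0,0,0,0,2,4,0,0,0,3,0,0]
Step 18: delete x at [5, 39, 40] -> counters=[0,0,0,3,0,1,0,0,0,0,0,0,5,0,0,0,0,0,0,0,2,0,0,0,0,0,0,0,0,0,0,0,0,0,0,0,0,0,0,1,3,0,0,0,3,0,0]
Step 19: insert x at [5, 39, 40] -> counters=[0,0,0,3,0,2,0,0,0,0,0,0,5,0,0,0,0,0,0,0,2,0,0,0,0,0,0,0,0,0,0,0,0,0,0,0,0,0,0,2,4,0,0,0,3,0,0]
Step 20: delete m at [3, 12, 44] -> counters=[0,0,0,2,0,2,0,0,0,0,0,0,4,0,0,0,0,0,0,0,2,0,0,0,0,0,0,0,0,0,0,0,0,0,0,0,0,0,0,2,4,0,0,0,2,0,0]
Step 21: delete m at [3, 12, 44] -> counters=[0,0,0,1,0,2,0,0,0,0,0,0,3,0,0,0,0,0,0,0,2,0,0,0,0,0,0,0,0,0,0,0,0,0,0,0,0,0,0,2,4,0,0,0,1,0,0]
Step 22: insert m at [3, 12, 44] -> counters=[0,0,0,2,0,2,0,0,0,0,0,0,4,0,0,0,0,0,0,0,2,0,0,0,0,0,0,0,0,0,0,0,0,0,0,0,0,0,0,2,4,0,0,0,2,0,0]
Step 23: insert m at [3, 12, 44] -> counters=[0,0,0,3,0,2,0,0,0,0,0,0,5,0,0,0,0,0,0,0,2,0,0,0,0,0,0,0,0,0,0,0,0,0,0,0,0,0,0,2,4,0,0,0,3,0,0]
Step 24: delete x at [5, 39, 40] -> counters=[0,0,0,3,0,1,0,0,0,0,0,0,5,0,0,0,0,0,0,0,2,0,0,0,0,0,0,0,0,0,0,0,0,0,0,0,0,0,0,1,3,0,0,0,3,0,0]
Step 25: insert x at [5, 39, 40] -> counters=[0,0,0,3,0,2,0,0,0,0,0,0,5,0,0,0,0,0,0,0,2,0,0,0,0,0,0,0,0,0,0,0,0,0,0,0,0,0,0,2,4,0,0,0,3,0,0]
Step 26: delete po at [12, 20, 40] -> counters=[0,0,0,3,0,2,0,0,0,0,0,0,4,0,0,0,0,0,0,0,1,0,0,0,0,0,0,0,0,0,0,0,0,0,0,0,0,0,0,2,3,0,0,0,3,0,0]
Step 27: insert x at [5, 39, 40] -> counters=[0,0,0,3,0,3,0,0,0,0,0,0,4,0,0,0,0,0,0,0,1,0,0,0,0,0,0,0,0,0,0,0,0,0,0,0,0,0,0,3,4,0,0,0,3,0,0]
Final counters=[0,0,0,3,0,3,0,0,0,0,0,0,4,0,0,0,0,0,0,0,1,0,0,0,0,0,0,0,0,0,0,0,0,0,0,0,0,0,0,3,4,0,0,0,3,0,0] -> 7 nonzero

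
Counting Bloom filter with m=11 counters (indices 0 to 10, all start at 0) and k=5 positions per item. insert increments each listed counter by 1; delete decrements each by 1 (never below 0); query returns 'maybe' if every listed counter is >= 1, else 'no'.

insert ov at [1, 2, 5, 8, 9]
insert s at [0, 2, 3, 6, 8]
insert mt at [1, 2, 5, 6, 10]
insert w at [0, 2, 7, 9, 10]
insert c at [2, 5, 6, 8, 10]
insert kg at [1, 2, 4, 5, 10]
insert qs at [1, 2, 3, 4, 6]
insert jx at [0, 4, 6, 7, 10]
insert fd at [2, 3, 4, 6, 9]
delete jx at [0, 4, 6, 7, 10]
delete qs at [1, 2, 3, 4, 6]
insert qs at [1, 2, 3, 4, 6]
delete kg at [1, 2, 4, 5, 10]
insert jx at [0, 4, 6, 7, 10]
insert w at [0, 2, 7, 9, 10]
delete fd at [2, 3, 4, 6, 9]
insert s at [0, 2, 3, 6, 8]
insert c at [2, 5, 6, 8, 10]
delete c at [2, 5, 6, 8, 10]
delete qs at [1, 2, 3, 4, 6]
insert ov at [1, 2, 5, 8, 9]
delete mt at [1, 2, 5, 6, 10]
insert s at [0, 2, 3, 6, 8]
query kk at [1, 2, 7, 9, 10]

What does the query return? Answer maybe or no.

Step 1: insert ov at [1, 2, 5, 8, 9] -> counters=[0,1,1,0,0,1,0,0,1,1,0]
Step 2: insert s at [0, 2, 3, 6, 8] -> counters=[1,1,2,1,0,1,1,0,2,1,0]
Step 3: insert mt at [1, 2, 5, 6, 10] -> counters=[1,2,3,1,0,2,2,0,2,1,1]
Step 4: insert w at [0, 2, 7, 9, 10] -> counters=[2,2,4,1,0,2,2,1,2,2,2]
Step 5: insert c at [2, 5, 6, 8, 10] -> counters=[2,2,5,1,0,3,3,1,3,2,3]
Step 6: insert kg at [1, 2, 4, 5, 10] -> counters=[2,3,6,1,1,4,3,1,3,2,4]
Step 7: insert qs at [1, 2, 3, 4, 6] -> counters=[2,4,7,2,2,4,4,1,3,2,4]
Step 8: insert jx at [0, 4, 6, 7, 10] -> counters=[3,4,7,2,3,4,5,2,3,2,5]
Step 9: insert fd at [2, 3, 4, 6, 9] -> counters=[3,4,8,3,4,4,6,2,3,3,5]
Step 10: delete jx at [0, 4, 6, 7, 10] -> counters=[2,4,8,3,3,4,5,1,3,3,4]
Step 11: delete qs at [1, 2, 3, 4, 6] -> counters=[2,3,7,2,2,4,4,1,3,3,4]
Step 12: insert qs at [1, 2, 3, 4, 6] -> counters=[2,4,8,3,3,4,5,1,3,3,4]
Step 13: delete kg at [1, 2, 4, 5, 10] -> counters=[2,3,7,3,2,3,5,1,3,3,3]
Step 14: insert jx at [0, 4, 6, 7, 10] -> counters=[3,3,7,3,3,3,6,2,3,3,4]
Step 15: insert w at [0, 2, 7, 9, 10] -> counters=[4,3,8,3,3,3,6,3,3,4,5]
Step 16: delete fd at [2, 3, 4, 6, 9] -> counters=[4,3,7,2,2,3,5,3,3,3,5]
Step 17: insert s at [0, 2, 3, 6, 8] -> counters=[5,3,8,3,2,3,6,3,4,3,5]
Step 18: insert c at [2, 5, 6, 8, 10] -> counters=[5,3,9,3,2,4,7,3,5,3,6]
Step 19: delete c at [2, 5, 6, 8, 10] -> counters=[5,3,8,3,2,3,6,3,4,3,5]
Step 20: delete qs at [1, 2, 3, 4, 6] -> counters=[5,2,7,2,1,3,5,3,4,3,5]
Step 21: insert ov at [1, 2, 5, 8, 9] -> counters=[5,3,8,2,1,4,5,3,5,4,5]
Step 22: delete mt at [1, 2, 5, 6, 10] -> counters=[5,2,7,2,1,3,4,3,5,4,4]
Step 23: insert s at [0, 2, 3, 6, 8] -> counters=[6,2,8,3,1,3,5,3,6,4,4]
Query kk: check counters[1]=2 counters[2]=8 counters[7]=3 counters[9]=4 counters[10]=4 -> maybe

Answer: maybe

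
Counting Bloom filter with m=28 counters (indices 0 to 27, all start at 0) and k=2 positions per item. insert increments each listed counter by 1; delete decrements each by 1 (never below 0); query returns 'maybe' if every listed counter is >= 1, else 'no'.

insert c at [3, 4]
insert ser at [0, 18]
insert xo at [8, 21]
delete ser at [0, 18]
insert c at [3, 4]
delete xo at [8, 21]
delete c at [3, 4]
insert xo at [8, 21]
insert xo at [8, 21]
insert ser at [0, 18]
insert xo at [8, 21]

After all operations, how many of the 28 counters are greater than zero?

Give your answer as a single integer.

Answer: 6

Derivation:
Step 1: insert c at [3, 4] -> counters=[0,0,0,1,1,0,0,0,0,0,0,0,0,0,0,0,0,0,0,0,0,0,0,0,0,0,0,0]
Step 2: insert ser at [0, 18] -> counters=[1,0,0,1,1,0,0,0,0,0,0,0,0,0,0,0,0,0,1,0,0,0,0,0,0,0,0,0]
Step 3: insert xo at [8, 21] -> counters=[1,0,0,1,1,0,0,0,1,0,0,0,0,0,0,0,0,0,1,0,0,1,0,0,0,0,0,0]
Step 4: delete ser at [0, 18] -> counters=[0,0,0,1,1,0,0,0,1,0,0,0,0,0,0,0,0,0,0,0,0,1,0,0,0,0,0,0]
Step 5: insert c at [3, 4] -> counters=[0,0,0,2,2,0,0,0,1,0,0,0,0,0,0,0,0,0,0,0,0,1,0,0,0,0,0,0]
Step 6: delete xo at [8, 21] -> counters=[0,0,0,2,2,0,0,0,0,0,0,0,0,0,0,0,0,0,0,0,0,0,0,0,0,0,0,0]
Step 7: delete c at [3, 4] -> counters=[0,0,0,1,1,0,0,0,0,0,0,0,0,0,0,0,0,0,0,0,0,0,0,0,0,0,0,0]
Step 8: insert xo at [8, 21] -> counters=[0,0,0,1,1,0,0,0,1,0,0,0,0,0,0,0,0,0,0,0,0,1,0,0,0,0,0,0]
Step 9: insert xo at [8, 21] -> counters=[0,0,0,1,1,0,0,0,2,0,0,0,0,0,0,0,0,0,0,0,0,2,0,0,0,0,0,0]
Step 10: insert ser at [0, 18] -> counters=[1,0,0,1,1,0,0,0,2,0,0,0,0,0,0,0,0,0,1,0,0,2,0,0,0,0,0,0]
Step 11: insert xo at [8, 21] -> counters=[1,0,0,1,1,0,0,0,3,0,0,0,0,0,0,0,0,0,1,0,0,3,0,0,0,0,0,0]
Final counters=[1,0,0,1,1,0,0,0,3,0,0,0,0,0,0,0,0,0,1,0,0,3,0,0,0,0,0,0] -> 6 nonzero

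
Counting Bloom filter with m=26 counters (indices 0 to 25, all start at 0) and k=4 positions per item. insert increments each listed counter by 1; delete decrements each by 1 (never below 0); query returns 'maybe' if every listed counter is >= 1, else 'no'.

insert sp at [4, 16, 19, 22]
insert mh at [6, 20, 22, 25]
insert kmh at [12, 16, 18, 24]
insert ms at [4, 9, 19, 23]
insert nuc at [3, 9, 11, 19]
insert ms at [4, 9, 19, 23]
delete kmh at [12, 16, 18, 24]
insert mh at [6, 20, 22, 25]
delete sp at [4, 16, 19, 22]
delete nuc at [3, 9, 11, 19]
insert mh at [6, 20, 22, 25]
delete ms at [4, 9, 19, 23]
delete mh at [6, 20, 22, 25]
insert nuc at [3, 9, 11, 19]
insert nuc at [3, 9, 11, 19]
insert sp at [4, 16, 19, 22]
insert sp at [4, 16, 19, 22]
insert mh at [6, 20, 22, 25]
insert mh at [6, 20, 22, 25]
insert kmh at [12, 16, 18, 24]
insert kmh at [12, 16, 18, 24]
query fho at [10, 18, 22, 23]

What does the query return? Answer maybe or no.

Answer: no

Derivation:
Step 1: insert sp at [4, 16, 19, 22] -> counters=[0,0,0,0,1,0,0,0,0,0,0,0,0,0,0,0,1,0,0,1,0,0,1,0,0,0]
Step 2: insert mh at [6, 20, 22, 25] -> counters=[0,0,0,0,1,0,1,0,0,0,0,0,0,0,0,0,1,0,0,1,1,0,2,0,0,1]
Step 3: insert kmh at [12, 16, 18, 24] -> counters=[0,0,0,0,1,0,1,0,0,0,0,0,1,0,0,0,2,0,1,1,1,0,2,0,1,1]
Step 4: insert ms at [4, 9, 19, 23] -> counters=[0,0,0,0,2,0,1,0,0,1,0,0,1,0,0,0,2,0,1,2,1,0,2,1,1,1]
Step 5: insert nuc at [3, 9, 11, 19] -> counters=[0,0,0,1,2,0,1,0,0,2,0,1,1,0,0,0,2,0,1,3,1,0,2,1,1,1]
Step 6: insert ms at [4, 9, 19, 23] -> counters=[0,0,0,1,3,0,1,0,0,3,0,1,1,0,0,0,2,0,1,4,1,0,2,2,1,1]
Step 7: delete kmh at [12, 16, 18, 24] -> counters=[0,0,0,1,3,0,1,0,0,3,0,1,0,0,0,0,1,0,0,4,1,0,2,2,0,1]
Step 8: insert mh at [6, 20, 22, 25] -> counters=[0,0,0,1,3,0,2,0,0,3,0,1,0,0,0,0,1,0,0,4,2,0,3,2,0,2]
Step 9: delete sp at [4, 16, 19, 22] -> counters=[0,0,0,1,2,0,2,0,0,3,0,1,0,0,0,0,0,0,0,3,2,0,2,2,0,2]
Step 10: delete nuc at [3, 9, 11, 19] -> counters=[0,0,0,0,2,0,2,0,0,2,0,0,0,0,0,0,0,0,0,2,2,0,2,2,0,2]
Step 11: insert mh at [6, 20, 22, 25] -> counters=[0,0,0,0,2,0,3,0,0,2,0,0,0,0,0,0,0,0,0,2,3,0,3,2,0,3]
Step 12: delete ms at [4, 9, 19, 23] -> counters=[0,0,0,0,1,0,3,0,0,1,0,0,0,0,0,0,0,0,0,1,3,0,3,1,0,3]
Step 13: delete mh at [6, 20, 22, 25] -> counters=[0,0,0,0,1,0,2,0,0,1,0,0,0,0,0,0,0,0,0,1,2,0,2,1,0,2]
Step 14: insert nuc at [3, 9, 11, 19] -> counters=[0,0,0,1,1,0,2,0,0,2,0,1,0,0,0,0,0,0,0,2,2,0,2,1,0,2]
Step 15: insert nuc at [3, 9, 11, 19] -> counters=[0,0,0,2,1,0,2,0,0,3,0,2,0,0,0,0,0,0,0,3,2,0,2,1,0,2]
Step 16: insert sp at [4, 16, 19, 22] -> counters=[0,0,0,2,2,0,2,0,0,3,0,2,0,0,0,0,1,0,0,4,2,0,3,1,0,2]
Step 17: insert sp at [4, 16, 19, 22] -> counters=[0,0,0,2,3,0,2,0,0,3,0,2,0,0,0,0,2,0,0,5,2,0,4,1,0,2]
Step 18: insert mh at [6, 20, 22, 25] -> counters=[0,0,0,2,3,0,3,0,0,3,0,2,0,0,0,0,2,0,0,5,3,0,5,1,0,3]
Step 19: insert mh at [6, 20, 22, 25] -> counters=[0,0,0,2,3,0,4,0,0,3,0,2,0,0,0,0,2,0,0,5,4,0,6,1,0,4]
Step 20: insert kmh at [12, 16, 18, 24] -> counters=[0,0,0,2,3,0,4,0,0,3,0,2,1,0,0,0,3,0,1,5,4,0,6,1,1,4]
Step 21: insert kmh at [12, 16, 18, 24] -> counters=[0,0,0,2,3,0,4,0,0,3,0,2,2,0,0,0,4,0,2,5,4,0,6,1,2,4]
Query fho: check counters[10]=0 counters[18]=2 counters[22]=6 counters[23]=1 -> no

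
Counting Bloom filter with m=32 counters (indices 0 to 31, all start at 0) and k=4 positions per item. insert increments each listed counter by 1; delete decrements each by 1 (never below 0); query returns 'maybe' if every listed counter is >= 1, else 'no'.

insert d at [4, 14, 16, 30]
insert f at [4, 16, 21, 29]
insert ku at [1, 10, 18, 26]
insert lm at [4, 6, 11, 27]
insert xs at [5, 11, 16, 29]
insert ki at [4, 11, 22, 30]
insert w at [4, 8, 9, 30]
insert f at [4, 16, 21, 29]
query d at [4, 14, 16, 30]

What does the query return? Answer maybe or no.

Answer: maybe

Derivation:
Step 1: insert d at [4, 14, 16, 30] -> counters=[0,0,0,0,1,0,0,0,0,0,0,0,0,0,1,0,1,0,0,0,0,0,0,0,0,0,0,0,0,0,1,0]
Step 2: insert f at [4, 16, 21, 29] -> counters=[0,0,0,0,2,0,0,0,0,0,0,0,0,0,1,0,2,0,0,0,0,1,0,0,0,0,0,0,0,1,1,0]
Step 3: insert ku at [1, 10, 18, 26] -> counters=[0,1,0,0,2,0,0,0,0,0,1,0,0,0,1,0,2,0,1,0,0,1,0,0,0,0,1,0,0,1,1,0]
Step 4: insert lm at [4, 6, 11, 27] -> counters=[0,1,0,0,3,0,1,0,0,0,1,1,0,0,1,0,2,0,1,0,0,1,0,0,0,0,1,1,0,1,1,0]
Step 5: insert xs at [5, 11, 16, 29] -> counters=[0,1,0,0,3,1,1,0,0,0,1,2,0,0,1,0,3,0,1,0,0,1,0,0,0,0,1,1,0,2,1,0]
Step 6: insert ki at [4, 11, 22, 30] -> counters=[0,1,0,0,4,1,1,0,0,0,1,3,0,0,1,0,3,0,1,0,0,1,1,0,0,0,1,1,0,2,2,0]
Step 7: insert w at [4, 8, 9, 30] -> counters=[0,1,0,0,5,1,1,0,1,1,1,3,0,0,1,0,3,0,1,0,0,1,1,0,0,0,1,1,0,2,3,0]
Step 8: insert f at [4, 16, 21, 29] -> counters=[0,1,0,0,6,1,1,0,1,1,1,3,0,0,1,0,4,0,1,0,0,2,1,0,0,0,1,1,0,3,3,0]
Query d: check counters[4]=6 counters[14]=1 counters[16]=4 counters[30]=3 -> maybe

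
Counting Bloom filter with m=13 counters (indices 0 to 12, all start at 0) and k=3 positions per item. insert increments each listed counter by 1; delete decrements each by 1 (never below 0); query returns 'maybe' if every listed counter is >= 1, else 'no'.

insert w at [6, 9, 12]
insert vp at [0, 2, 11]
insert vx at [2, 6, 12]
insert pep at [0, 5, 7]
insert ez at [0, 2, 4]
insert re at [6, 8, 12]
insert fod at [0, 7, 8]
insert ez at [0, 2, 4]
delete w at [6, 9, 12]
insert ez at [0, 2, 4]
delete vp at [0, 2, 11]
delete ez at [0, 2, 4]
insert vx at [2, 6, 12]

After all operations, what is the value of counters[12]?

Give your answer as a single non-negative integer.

Answer: 3

Derivation:
Step 1: insert w at [6, 9, 12] -> counters=[0,0,0,0,0,0,1,0,0,1,0,0,1]
Step 2: insert vp at [0, 2, 11] -> counters=[1,0,1,0,0,0,1,0,0,1,0,1,1]
Step 3: insert vx at [2, 6, 12] -> counters=[1,0,2,0,0,0,2,0,0,1,0,1,2]
Step 4: insert pep at [0, 5, 7] -> counters=[2,0,2,0,0,1,2,1,0,1,0,1,2]
Step 5: insert ez at [0, 2, 4] -> counters=[3,0,3,0,1,1,2,1,0,1,0,1,2]
Step 6: insert re at [6, 8, 12] -> counters=[3,0,3,0,1,1,3,1,1,1,0,1,3]
Step 7: insert fod at [0, 7, 8] -> counters=[4,0,3,0,1,1,3,2,2,1,0,1,3]
Step 8: insert ez at [0, 2, 4] -> counters=[5,0,4,0,2,1,3,2,2,1,0,1,3]
Step 9: delete w at [6, 9, 12] -> counters=[5,0,4,0,2,1,2,2,2,0,0,1,2]
Step 10: insert ez at [0, 2, 4] -> counters=[6,0,5,0,3,1,2,2,2,0,0,1,2]
Step 11: delete vp at [0, 2, 11] -> counters=[5,0,4,0,3,1,2,2,2,0,0,0,2]
Step 12: delete ez at [0, 2, 4] -> counters=[4,0,3,0,2,1,2,2,2,0,0,0,2]
Step 13: insert vx at [2, 6, 12] -> counters=[4,0,4,0,2,1,3,2,2,0,0,0,3]
Final counters=[4,0,4,0,2,1,3,2,2,0,0,0,3] -> counters[12]=3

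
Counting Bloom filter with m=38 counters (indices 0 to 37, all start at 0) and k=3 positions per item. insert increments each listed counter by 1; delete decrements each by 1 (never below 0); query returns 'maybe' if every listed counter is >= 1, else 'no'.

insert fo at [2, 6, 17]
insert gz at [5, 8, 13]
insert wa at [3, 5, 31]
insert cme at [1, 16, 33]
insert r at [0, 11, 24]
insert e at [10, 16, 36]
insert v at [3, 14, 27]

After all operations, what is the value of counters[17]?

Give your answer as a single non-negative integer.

Answer: 1

Derivation:
Step 1: insert fo at [2, 6, 17] -> counters=[0,0,1,0,0,0,1,0,0,0,0,0,0,0,0,0,0,1,0,0,0,0,0,0,0,0,0,0,0,0,0,0,0,0,0,0,0,0]
Step 2: insert gz at [5, 8, 13] -> counters=[0,0,1,0,0,1,1,0,1,0,0,0,0,1,0,0,0,1,0,0,0,0,0,0,0,0,0,0,0,0,0,0,0,0,0,0,0,0]
Step 3: insert wa at [3, 5, 31] -> counters=[0,0,1,1,0,2,1,0,1,0,0,0,0,1,0,0,0,1,0,0,0,0,0,0,0,0,0,0,0,0,0,1,0,0,0,0,0,0]
Step 4: insert cme at [1, 16, 33] -> counters=[0,1,1,1,0,2,1,0,1,0,0,0,0,1,0,0,1,1,0,0,0,0,0,0,0,0,0,0,0,0,0,1,0,1,0,0,0,0]
Step 5: insert r at [0, 11, 24] -> counters=[1,1,1,1,0,2,1,0,1,0,0,1,0,1,0,0,1,1,0,0,0,0,0,0,1,0,0,0,0,0,0,1,0,1,0,0,0,0]
Step 6: insert e at [10, 16, 36] -> counters=[1,1,1,1,0,2,1,0,1,0,1,1,0,1,0,0,2,1,0,0,0,0,0,0,1,0,0,0,0,0,0,1,0,1,0,0,1,0]
Step 7: insert v at [3, 14, 27] -> counters=[1,1,1,2,0,2,1,0,1,0,1,1,0,1,1,0,2,1,0,0,0,0,0,0,1,0,0,1,0,0,0,1,0,1,0,0,1,0]
Final counters=[1,1,1,2,0,2,1,0,1,0,1,1,0,1,1,0,2,1,0,0,0,0,0,0,1,0,0,1,0,0,0,1,0,1,0,0,1,0] -> counters[17]=1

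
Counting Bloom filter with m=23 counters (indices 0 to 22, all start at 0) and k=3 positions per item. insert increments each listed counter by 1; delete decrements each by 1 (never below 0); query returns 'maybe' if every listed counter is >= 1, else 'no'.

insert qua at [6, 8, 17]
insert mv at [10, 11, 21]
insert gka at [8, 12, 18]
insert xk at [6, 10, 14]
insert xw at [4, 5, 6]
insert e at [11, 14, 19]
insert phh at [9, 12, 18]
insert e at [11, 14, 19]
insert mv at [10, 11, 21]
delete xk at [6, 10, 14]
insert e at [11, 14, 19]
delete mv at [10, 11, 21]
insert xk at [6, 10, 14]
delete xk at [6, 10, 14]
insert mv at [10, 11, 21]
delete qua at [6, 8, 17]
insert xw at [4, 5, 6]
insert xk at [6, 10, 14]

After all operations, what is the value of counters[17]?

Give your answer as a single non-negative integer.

Answer: 0

Derivation:
Step 1: insert qua at [6, 8, 17] -> counters=[0,0,0,0,0,0,1,0,1,0,0,0,0,0,0,0,0,1,0,0,0,0,0]
Step 2: insert mv at [10, 11, 21] -> counters=[0,0,0,0,0,0,1,0,1,0,1,1,0,0,0,0,0,1,0,0,0,1,0]
Step 3: insert gka at [8, 12, 18] -> counters=[0,0,0,0,0,0,1,0,2,0,1,1,1,0,0,0,0,1,1,0,0,1,0]
Step 4: insert xk at [6, 10, 14] -> counters=[0,0,0,0,0,0,2,0,2,0,2,1,1,0,1,0,0,1,1,0,0,1,0]
Step 5: insert xw at [4, 5, 6] -> counters=[0,0,0,0,1,1,3,0,2,0,2,1,1,0,1,0,0,1,1,0,0,1,0]
Step 6: insert e at [11, 14, 19] -> counters=[0,0,0,0,1,1,3,0,2,0,2,2,1,0,2,0,0,1,1,1,0,1,0]
Step 7: insert phh at [9, 12, 18] -> counters=[0,0,0,0,1,1,3,0,2,1,2,2,2,0,2,0,0,1,2,1,0,1,0]
Step 8: insert e at [11, 14, 19] -> counters=[0,0,0,0,1,1,3,0,2,1,2,3,2,0,3,0,0,1,2,2,0,1,0]
Step 9: insert mv at [10, 11, 21] -> counters=[0,0,0,0,1,1,3,0,2,1,3,4,2,0,3,0,0,1,2,2,0,2,0]
Step 10: delete xk at [6, 10, 14] -> counters=[0,0,0,0,1,1,2,0,2,1,2,4,2,0,2,0,0,1,2,2,0,2,0]
Step 11: insert e at [11, 14, 19] -> counters=[0,0,0,0,1,1,2,0,2,1,2,5,2,0,3,0,0,1,2,3,0,2,0]
Step 12: delete mv at [10, 11, 21] -> counters=[0,0,0,0,1,1,2,0,2,1,1,4,2,0,3,0,0,1,2,3,0,1,0]
Step 13: insert xk at [6, 10, 14] -> counters=[0,0,0,0,1,1,3,0,2,1,2,4,2,0,4,0,0,1,2,3,0,1,0]
Step 14: delete xk at [6, 10, 14] -> counters=[0,0,0,0,1,1,2,0,2,1,1,4,2,0,3,0,0,1,2,3,0,1,0]
Step 15: insert mv at [10, 11, 21] -> counters=[0,0,0,0,1,1,2,0,2,1,2,5,2,0,3,0,0,1,2,3,0,2,0]
Step 16: delete qua at [6, 8, 17] -> counters=[0,0,0,0,1,1,1,0,1,1,2,5,2,0,3,0,0,0,2,3,0,2,0]
Step 17: insert xw at [4, 5, 6] -> counters=[0,0,0,0,2,2,2,0,1,1,2,5,2,0,3,0,0,0,2,3,0,2,0]
Step 18: insert xk at [6, 10, 14] -> counters=[0,0,0,0,2,2,3,0,1,1,3,5,2,0,4,0,0,0,2,3,0,2,0]
Final counters=[0,0,0,0,2,2,3,0,1,1,3,5,2,0,4,0,0,0,2,3,0,2,0] -> counters[17]=0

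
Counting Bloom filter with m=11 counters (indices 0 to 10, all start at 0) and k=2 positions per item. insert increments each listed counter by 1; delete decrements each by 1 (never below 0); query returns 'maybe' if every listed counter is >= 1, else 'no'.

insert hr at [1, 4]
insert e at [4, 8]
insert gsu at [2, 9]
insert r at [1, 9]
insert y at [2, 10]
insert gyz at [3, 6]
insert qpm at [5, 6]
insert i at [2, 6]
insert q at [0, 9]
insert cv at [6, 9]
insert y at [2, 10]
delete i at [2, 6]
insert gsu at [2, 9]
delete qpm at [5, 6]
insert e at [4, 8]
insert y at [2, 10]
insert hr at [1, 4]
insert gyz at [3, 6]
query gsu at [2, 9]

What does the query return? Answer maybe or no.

Answer: maybe

Derivation:
Step 1: insert hr at [1, 4] -> counters=[0,1,0,0,1,0,0,0,0,0,0]
Step 2: insert e at [4, 8] -> counters=[0,1,0,0,2,0,0,0,1,0,0]
Step 3: insert gsu at [2, 9] -> counters=[0,1,1,0,2,0,0,0,1,1,0]
Step 4: insert r at [1, 9] -> counters=[0,2,1,0,2,0,0,0,1,2,0]
Step 5: insert y at [2, 10] -> counters=[0,2,2,0,2,0,0,0,1,2,1]
Step 6: insert gyz at [3, 6] -> counters=[0,2,2,1,2,0,1,0,1,2,1]
Step 7: insert qpm at [5, 6] -> counters=[0,2,2,1,2,1,2,0,1,2,1]
Step 8: insert i at [2, 6] -> counters=[0,2,3,1,2,1,3,0,1,2,1]
Step 9: insert q at [0, 9] -> counters=[1,2,3,1,2,1,3,0,1,3,1]
Step 10: insert cv at [6, 9] -> counters=[1,2,3,1,2,1,4,0,1,4,1]
Step 11: insert y at [2, 10] -> counters=[1,2,4,1,2,1,4,0,1,4,2]
Step 12: delete i at [2, 6] -> counters=[1,2,3,1,2,1,3,0,1,4,2]
Step 13: insert gsu at [2, 9] -> counters=[1,2,4,1,2,1,3,0,1,5,2]
Step 14: delete qpm at [5, 6] -> counters=[1,2,4,1,2,0,2,0,1,5,2]
Step 15: insert e at [4, 8] -> counters=[1,2,4,1,3,0,2,0,2,5,2]
Step 16: insert y at [2, 10] -> counters=[1,2,5,1,3,0,2,0,2,5,3]
Step 17: insert hr at [1, 4] -> counters=[1,3,5,1,4,0,2,0,2,5,3]
Step 18: insert gyz at [3, 6] -> counters=[1,3,5,2,4,0,3,0,2,5,3]
Query gsu: check counters[2]=5 counters[9]=5 -> maybe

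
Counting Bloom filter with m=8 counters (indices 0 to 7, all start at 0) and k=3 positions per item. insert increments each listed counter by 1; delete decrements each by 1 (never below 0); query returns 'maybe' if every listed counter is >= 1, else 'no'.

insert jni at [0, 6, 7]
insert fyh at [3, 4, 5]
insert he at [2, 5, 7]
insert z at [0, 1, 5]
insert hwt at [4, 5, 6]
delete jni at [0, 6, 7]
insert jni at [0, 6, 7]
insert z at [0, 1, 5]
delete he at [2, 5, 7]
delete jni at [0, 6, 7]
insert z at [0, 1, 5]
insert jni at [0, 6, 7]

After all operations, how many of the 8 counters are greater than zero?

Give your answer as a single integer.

Answer: 7

Derivation:
Step 1: insert jni at [0, 6, 7] -> counters=[1,0,0,0,0,0,1,1]
Step 2: insert fyh at [3, 4, 5] -> counters=[1,0,0,1,1,1,1,1]
Step 3: insert he at [2, 5, 7] -> counters=[1,0,1,1,1,2,1,2]
Step 4: insert z at [0, 1, 5] -> counters=[2,1,1,1,1,3,1,2]
Step 5: insert hwt at [4, 5, 6] -> counters=[2,1,1,1,2,4,2,2]
Step 6: delete jni at [0, 6, 7] -> counters=[1,1,1,1,2,4,1,1]
Step 7: insert jni at [0, 6, 7] -> counters=[2,1,1,1,2,4,2,2]
Step 8: insert z at [0, 1, 5] -> counters=[3,2,1,1,2,5,2,2]
Step 9: delete he at [2, 5, 7] -> counters=[3,2,0,1,2,4,2,1]
Step 10: delete jni at [0, 6, 7] -> counters=[2,2,0,1,2,4,1,0]
Step 11: insert z at [0, 1, 5] -> counters=[3,3,0,1,2,5,1,0]
Step 12: insert jni at [0, 6, 7] -> counters=[4,3,0,1,2,5,2,1]
Final counters=[4,3,0,1,2,5,2,1] -> 7 nonzero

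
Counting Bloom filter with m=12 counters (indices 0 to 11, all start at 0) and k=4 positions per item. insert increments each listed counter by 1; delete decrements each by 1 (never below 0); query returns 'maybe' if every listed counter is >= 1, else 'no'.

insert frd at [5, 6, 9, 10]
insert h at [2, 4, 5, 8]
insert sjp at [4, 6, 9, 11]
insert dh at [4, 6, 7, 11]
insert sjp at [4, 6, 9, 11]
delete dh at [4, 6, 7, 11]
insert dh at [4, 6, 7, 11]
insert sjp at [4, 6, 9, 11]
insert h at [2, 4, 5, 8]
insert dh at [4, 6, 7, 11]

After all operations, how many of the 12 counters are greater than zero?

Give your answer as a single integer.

Step 1: insert frd at [5, 6, 9, 10] -> counters=[0,0,0,0,0,1,1,0,0,1,1,0]
Step 2: insert h at [2, 4, 5, 8] -> counters=[0,0,1,0,1,2,1,0,1,1,1,0]
Step 3: insert sjp at [4, 6, 9, 11] -> counters=[0,0,1,0,2,2,2,0,1,2,1,1]
Step 4: insert dh at [4, 6, 7, 11] -> counters=[0,0,1,0,3,2,3,1,1,2,1,2]
Step 5: insert sjp at [4, 6, 9, 11] -> counters=[0,0,1,0,4,2,4,1,1,3,1,3]
Step 6: delete dh at [4, 6, 7, 11] -> counters=[0,0,1,0,3,2,3,0,1,3,1,2]
Step 7: insert dh at [4, 6, 7, 11] -> counters=[0,0,1,0,4,2,4,1,1,3,1,3]
Step 8: insert sjp at [4, 6, 9, 11] -> counters=[0,0,1,0,5,2,5,1,1,4,1,4]
Step 9: insert h at [2, 4, 5, 8] -> counters=[0,0,2,0,6,3,5,1,2,4,1,4]
Step 10: insert dh at [4, 6, 7, 11] -> counters=[0,0,2,0,7,3,6,2,2,4,1,5]
Final counters=[0,0,2,0,7,3,6,2,2,4,1,5] -> 9 nonzero

Answer: 9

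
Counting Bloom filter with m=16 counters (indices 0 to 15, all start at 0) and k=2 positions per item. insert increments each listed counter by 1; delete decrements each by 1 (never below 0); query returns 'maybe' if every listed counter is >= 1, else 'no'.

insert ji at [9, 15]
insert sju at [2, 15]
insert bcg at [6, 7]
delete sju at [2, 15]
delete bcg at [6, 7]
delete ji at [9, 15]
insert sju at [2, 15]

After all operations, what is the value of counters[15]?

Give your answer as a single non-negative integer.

Answer: 1

Derivation:
Step 1: insert ji at [9, 15] -> counters=[0,0,0,0,0,0,0,0,0,1,0,0,0,0,0,1]
Step 2: insert sju at [2, 15] -> counters=[0,0,1,0,0,0,0,0,0,1,0,0,0,0,0,2]
Step 3: insert bcg at [6, 7] -> counters=[0,0,1,0,0,0,1,1,0,1,0,0,0,0,0,2]
Step 4: delete sju at [2, 15] -> counters=[0,0,0,0,0,0,1,1,0,1,0,0,0,0,0,1]
Step 5: delete bcg at [6, 7] -> counters=[0,0,0,0,0,0,0,0,0,1,0,0,0,0,0,1]
Step 6: delete ji at [9, 15] -> counters=[0,0,0,0,0,0,0,0,0,0,0,0,0,0,0,0]
Step 7: insert sju at [2, 15] -> counters=[0,0,1,0,0,0,0,0,0,0,0,0,0,0,0,1]
Final counters=[0,0,1,0,0,0,0,0,0,0,0,0,0,0,0,1] -> counters[15]=1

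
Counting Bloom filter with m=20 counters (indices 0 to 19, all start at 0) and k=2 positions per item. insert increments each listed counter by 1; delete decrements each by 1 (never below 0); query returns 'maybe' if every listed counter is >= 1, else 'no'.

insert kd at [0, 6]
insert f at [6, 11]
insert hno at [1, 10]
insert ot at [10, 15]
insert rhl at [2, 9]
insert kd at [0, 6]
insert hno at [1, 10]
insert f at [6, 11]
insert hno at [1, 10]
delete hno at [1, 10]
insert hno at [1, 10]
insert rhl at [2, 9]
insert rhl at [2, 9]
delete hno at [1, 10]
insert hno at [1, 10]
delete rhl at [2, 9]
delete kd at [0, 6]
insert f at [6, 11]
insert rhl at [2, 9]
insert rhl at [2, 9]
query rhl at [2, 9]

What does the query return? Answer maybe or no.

Answer: maybe

Derivation:
Step 1: insert kd at [0, 6] -> counters=[1,0,0,0,0,0,1,0,0,0,0,0,0,0,0,0,0,0,0,0]
Step 2: insert f at [6, 11] -> counters=[1,0,0,0,0,0,2,0,0,0,0,1,0,0,0,0,0,0,0,0]
Step 3: insert hno at [1, 10] -> counters=[1,1,0,0,0,0,2,0,0,0,1,1,0,0,0,0,0,0,0,0]
Step 4: insert ot at [10, 15] -> counters=[1,1,0,0,0,0,2,0,0,0,2,1,0,0,0,1,0,0,0,0]
Step 5: insert rhl at [2, 9] -> counters=[1,1,1,0,0,0,2,0,0,1,2,1,0,0,0,1,0,0,0,0]
Step 6: insert kd at [0, 6] -> counters=[2,1,1,0,0,0,3,0,0,1,2,1,0,0,0,1,0,0,0,0]
Step 7: insert hno at [1, 10] -> counters=[2,2,1,0,0,0,3,0,0,1,3,1,0,0,0,1,0,0,0,0]
Step 8: insert f at [6, 11] -> counters=[2,2,1,0,0,0,4,0,0,1,3,2,0,0,0,1,0,0,0,0]
Step 9: insert hno at [1, 10] -> counters=[2,3,1,0,0,0,4,0,0,1,4,2,0,0,0,1,0,0,0,0]
Step 10: delete hno at [1, 10] -> counters=[2,2,1,0,0,0,4,0,0,1,3,2,0,0,0,1,0,0,0,0]
Step 11: insert hno at [1, 10] -> counters=[2,3,1,0,0,0,4,0,0,1,4,2,0,0,0,1,0,0,0,0]
Step 12: insert rhl at [2, 9] -> counters=[2,3,2,0,0,0,4,0,0,2,4,2,0,0,0,1,0,0,0,0]
Step 13: insert rhl at [2, 9] -> counters=[2,3,3,0,0,0,4,0,0,3,4,2,0,0,0,1,0,0,0,0]
Step 14: delete hno at [1, 10] -> counters=[2,2,3,0,0,0,4,0,0,3,3,2,0,0,0,1,0,0,0,0]
Step 15: insert hno at [1, 10] -> counters=[2,3,3,0,0,0,4,0,0,3,4,2,0,0,0,1,0,0,0,0]
Step 16: delete rhl at [2, 9] -> counters=[2,3,2,0,0,0,4,0,0,2,4,2,0,0,0,1,0,0,0,0]
Step 17: delete kd at [0, 6] -> counters=[1,3,2,0,0,0,3,0,0,2,4,2,0,0,0,1,0,0,0,0]
Step 18: insert f at [6, 11] -> counters=[1,3,2,0,0,0,4,0,0,2,4,3,0,0,0,1,0,0,0,0]
Step 19: insert rhl at [2, 9] -> counters=[1,3,3,0,0,0,4,0,0,3,4,3,0,0,0,1,0,0,0,0]
Step 20: insert rhl at [2, 9] -> counters=[1,3,4,0,0,0,4,0,0,4,4,3,0,0,0,1,0,0,0,0]
Query rhl: check counters[2]=4 counters[9]=4 -> maybe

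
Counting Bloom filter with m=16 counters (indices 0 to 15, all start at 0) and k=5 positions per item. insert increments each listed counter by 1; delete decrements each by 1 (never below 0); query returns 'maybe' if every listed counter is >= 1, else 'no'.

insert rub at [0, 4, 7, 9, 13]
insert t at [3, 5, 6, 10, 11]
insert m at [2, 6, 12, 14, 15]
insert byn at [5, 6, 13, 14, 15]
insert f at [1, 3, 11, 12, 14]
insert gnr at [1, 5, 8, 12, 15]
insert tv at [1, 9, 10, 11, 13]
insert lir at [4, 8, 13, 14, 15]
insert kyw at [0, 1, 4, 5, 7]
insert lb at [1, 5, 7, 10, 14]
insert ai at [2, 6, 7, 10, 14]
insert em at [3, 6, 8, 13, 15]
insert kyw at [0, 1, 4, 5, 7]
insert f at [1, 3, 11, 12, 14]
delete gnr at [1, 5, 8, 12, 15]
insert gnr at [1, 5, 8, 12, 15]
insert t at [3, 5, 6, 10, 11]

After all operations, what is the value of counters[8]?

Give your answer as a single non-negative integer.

Step 1: insert rub at [0, 4, 7, 9, 13] -> counters=[1,0,0,0,1,0,0,1,0,1,0,0,0,1,0,0]
Step 2: insert t at [3, 5, 6, 10, 11] -> counters=[1,0,0,1,1,1,1,1,0,1,1,1,0,1,0,0]
Step 3: insert m at [2, 6, 12, 14, 15] -> counters=[1,0,1,1,1,1,2,1,0,1,1,1,1,1,1,1]
Step 4: insert byn at [5, 6, 13, 14, 15] -> counters=[1,0,1,1,1,2,3,1,0,1,1,1,1,2,2,2]
Step 5: insert f at [1, 3, 11, 12, 14] -> counters=[1,1,1,2,1,2,3,1,0,1,1,2,2,2,3,2]
Step 6: insert gnr at [1, 5, 8, 12, 15] -> counters=[1,2,1,2,1,3,3,1,1,1,1,2,3,2,3,3]
Step 7: insert tv at [1, 9, 10, 11, 13] -> counters=[1,3,1,2,1,3,3,1,1,2,2,3,3,3,3,3]
Step 8: insert lir at [4, 8, 13, 14, 15] -> counters=[1,3,1,2,2,3,3,1,2,2,2,3,3,4,4,4]
Step 9: insert kyw at [0, 1, 4, 5, 7] -> counters=[2,4,1,2,3,4,3,2,2,2,2,3,3,4,4,4]
Step 10: insert lb at [1, 5, 7, 10, 14] -> counters=[2,5,1,2,3,5,3,3,2,2,3,3,3,4,5,4]
Step 11: insert ai at [2, 6, 7, 10, 14] -> counters=[2,5,2,2,3,5,4,4,2,2,4,3,3,4,6,4]
Step 12: insert em at [3, 6, 8, 13, 15] -> counters=[2,5,2,3,3,5,5,4,3,2,4,3,3,5,6,5]
Step 13: insert kyw at [0, 1, 4, 5, 7] -> counters=[3,6,2,3,4,6,5,5,3,2,4,3,3,5,6,5]
Step 14: insert f at [1, 3, 11, 12, 14] -> counters=[3,7,2,4,4,6,5,5,3,2,4,4,4,5,7,5]
Step 15: delete gnr at [1, 5, 8, 12, 15] -> counters=[3,6,2,4,4,5,5,5,2,2,4,4,3,5,7,4]
Step 16: insert gnr at [1, 5, 8, 12, 15] -> counters=[3,7,2,4,4,6,5,5,3,2,4,4,4,5,7,5]
Step 17: insert t at [3, 5, 6, 10, 11] -> counters=[3,7,2,5,4,7,6,5,3,2,5,5,4,5,7,5]
Final counters=[3,7,2,5,4,7,6,5,3,2,5,5,4,5,7,5] -> counters[8]=3

Answer: 3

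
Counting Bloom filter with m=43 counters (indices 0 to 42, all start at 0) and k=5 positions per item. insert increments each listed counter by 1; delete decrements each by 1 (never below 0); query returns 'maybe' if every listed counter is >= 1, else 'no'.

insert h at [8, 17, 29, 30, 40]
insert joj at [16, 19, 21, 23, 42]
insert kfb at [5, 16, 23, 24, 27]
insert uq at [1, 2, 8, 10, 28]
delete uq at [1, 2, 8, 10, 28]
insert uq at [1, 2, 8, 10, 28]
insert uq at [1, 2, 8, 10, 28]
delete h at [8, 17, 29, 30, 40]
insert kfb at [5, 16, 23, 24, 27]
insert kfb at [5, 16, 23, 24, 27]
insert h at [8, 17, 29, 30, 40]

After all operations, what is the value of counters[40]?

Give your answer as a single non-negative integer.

Answer: 1

Derivation:
Step 1: insert h at [8, 17, 29, 30, 40] -> counters=[0,0,0,0,0,0,0,0,1,0,0,0,0,0,0,0,0,1,0,0,0,0,0,0,0,0,0,0,0,1,1,0,0,0,0,0,0,0,0,0,1,0,0]
Step 2: insert joj at [16, 19, 21, 23, 42] -> counters=[0,0,0,0,0,0,0,0,1,0,0,0,0,0,0,0,1,1,0,1,0,1,0,1,0,0,0,0,0,1,1,0,0,0,0,0,0,0,0,0,1,0,1]
Step 3: insert kfb at [5, 16, 23, 24, 27] -> counters=[0,0,0,0,0,1,0,0,1,0,0,0,0,0,0,0,2,1,0,1,0,1,0,2,1,0,0,1,0,1,1,0,0,0,0,0,0,0,0,0,1,0,1]
Step 4: insert uq at [1, 2, 8, 10, 28] -> counters=[0,1,1,0,0,1,0,0,2,0,1,0,0,0,0,0,2,1,0,1,0,1,0,2,1,0,0,1,1,1,1,0,0,0,0,0,0,0,0,0,1,0,1]
Step 5: delete uq at [1, 2, 8, 10, 28] -> counters=[0,0,0,0,0,1,0,0,1,0,0,0,0,0,0,0,2,1,0,1,0,1,0,2,1,0,0,1,0,1,1,0,0,0,0,0,0,0,0,0,1,0,1]
Step 6: insert uq at [1, 2, 8, 10, 28] -> counters=[0,1,1,0,0,1,0,0,2,0,1,0,0,0,0,0,2,1,0,1,0,1,0,2,1,0,0,1,1,1,1,0,0,0,0,0,0,0,0,0,1,0,1]
Step 7: insert uq at [1, 2, 8, 10, 28] -> counters=[0,2,2,0,0,1,0,0,3,0,2,0,0,0,0,0,2,1,0,1,0,1,0,2,1,0,0,1,2,1,1,0,0,0,0,0,0,0,0,0,1,0,1]
Step 8: delete h at [8, 17, 29, 30, 40] -> counters=[0,2,2,0,0,1,0,0,2,0,2,0,0,0,0,0,2,0,0,1,0,1,0,2,1,0,0,1,2,0,0,0,0,0,0,0,0,0,0,0,0,0,1]
Step 9: insert kfb at [5, 16, 23, 24, 27] -> counters=[0,2,2,0,0,2,0,0,2,0,2,0,0,0,0,0,3,0,0,1,0,1,0,3,2,0,0,2,2,0,0,0,0,0,0,0,0,0,0,0,0,0,1]
Step 10: insert kfb at [5, 16, 23, 24, 27] -> counters=[0,2,2,0,0,3,0,0,2,0,2,0,0,0,0,0,4,0,0,1,0,1,0,4,3,0,0,3,2,0,0,0,0,0,0,0,0,0,0,0,0,0,1]
Step 11: insert h at [8, 17, 29, 30, 40] -> counters=[0,2,2,0,0,3,0,0,3,0,2,0,0,0,0,0,4,1,0,1,0,1,0,4,3,0,0,3,2,1,1,0,0,0,0,0,0,0,0,0,1,0,1]
Final counters=[0,2,2,0,0,3,0,0,3,0,2,0,0,0,0,0,4,1,0,1,0,1,0,4,3,0,0,3,2,1,1,0,0,0,0,0,0,0,0,0,1,0,1] -> counters[40]=1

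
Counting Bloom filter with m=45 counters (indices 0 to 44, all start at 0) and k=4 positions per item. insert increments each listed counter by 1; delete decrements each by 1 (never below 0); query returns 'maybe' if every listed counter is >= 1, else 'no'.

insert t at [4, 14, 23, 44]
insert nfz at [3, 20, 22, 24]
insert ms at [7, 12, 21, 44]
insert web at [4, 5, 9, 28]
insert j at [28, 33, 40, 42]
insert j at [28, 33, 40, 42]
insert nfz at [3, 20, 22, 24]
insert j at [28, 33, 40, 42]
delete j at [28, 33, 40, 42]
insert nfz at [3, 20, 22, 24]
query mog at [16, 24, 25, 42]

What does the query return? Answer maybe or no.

Answer: no

Derivation:
Step 1: insert t at [4, 14, 23, 44] -> counters=[0,0,0,0,1,0,0,0,0,0,0,0,0,0,1,0,0,0,0,0,0,0,0,1,0,0,0,0,0,0,0,0,0,0,0,0,0,0,0,0,0,0,0,0,1]
Step 2: insert nfz at [3, 20, 22, 24] -> counters=[0,0,0,1,1,0,0,0,0,0,0,0,0,0,1,0,0,0,0,0,1,0,1,1,1,0,0,0,0,0,0,0,0,0,0,0,0,0,0,0,0,0,0,0,1]
Step 3: insert ms at [7, 12, 21, 44] -> counters=[0,0,0,1,1,0,0,1,0,0,0,0,1,0,1,0,0,0,0,0,1,1,1,1,1,0,0,0,0,0,0,0,0,0,0,0,0,0,0,0,0,0,0,0,2]
Step 4: insert web at [4, 5, 9, 28] -> counters=[0,0,0,1,2,1,0,1,0,1,0,0,1,0,1,0,0,0,0,0,1,1,1,1,1,0,0,0,1,0,0,0,0,0,0,0,0,0,0,0,0,0,0,0,2]
Step 5: insert j at [28, 33, 40, 42] -> counters=[0,0,0,1,2,1,0,1,0,1,0,0,1,0,1,0,0,0,0,0,1,1,1,1,1,0,0,0,2,0,0,0,0,1,0,0,0,0,0,0,1,0,1,0,2]
Step 6: insert j at [28, 33, 40, 42] -> counters=[0,0,0,1,2,1,0,1,0,1,0,0,1,0,1,0,0,0,0,0,1,1,1,1,1,0,0,0,3,0,0,0,0,2,0,0,0,0,0,0,2,0,2,0,2]
Step 7: insert nfz at [3, 20, 22, 24] -> counters=[0,0,0,2,2,1,0,1,0,1,0,0,1,0,1,0,0,0,0,0,2,1,2,1,2,0,0,0,3,0,0,0,0,2,0,0,0,0,0,0,2,0,2,0,2]
Step 8: insert j at [28, 33, 40, 42] -> counters=[0,0,0,2,2,1,0,1,0,1,0,0,1,0,1,0,0,0,0,0,2,1,2,1,2,0,0,0,4,0,0,0,0,3,0,0,0,0,0,0,3,0,3,0,2]
Step 9: delete j at [28, 33, 40, 42] -> counters=[0,0,0,2,2,1,0,1,0,1,0,0,1,0,1,0,0,0,0,0,2,1,2,1,2,0,0,0,3,0,0,0,0,2,0,0,0,0,0,0,2,0,2,0,2]
Step 10: insert nfz at [3, 20, 22, 24] -> counters=[0,0,0,3,2,1,0,1,0,1,0,0,1,0,1,0,0,0,0,0,3,1,3,1,3,0,0,0,3,0,0,0,0,2,0,0,0,0,0,0,2,0,2,0,2]
Query mog: check counters[16]=0 counters[24]=3 counters[25]=0 counters[42]=2 -> no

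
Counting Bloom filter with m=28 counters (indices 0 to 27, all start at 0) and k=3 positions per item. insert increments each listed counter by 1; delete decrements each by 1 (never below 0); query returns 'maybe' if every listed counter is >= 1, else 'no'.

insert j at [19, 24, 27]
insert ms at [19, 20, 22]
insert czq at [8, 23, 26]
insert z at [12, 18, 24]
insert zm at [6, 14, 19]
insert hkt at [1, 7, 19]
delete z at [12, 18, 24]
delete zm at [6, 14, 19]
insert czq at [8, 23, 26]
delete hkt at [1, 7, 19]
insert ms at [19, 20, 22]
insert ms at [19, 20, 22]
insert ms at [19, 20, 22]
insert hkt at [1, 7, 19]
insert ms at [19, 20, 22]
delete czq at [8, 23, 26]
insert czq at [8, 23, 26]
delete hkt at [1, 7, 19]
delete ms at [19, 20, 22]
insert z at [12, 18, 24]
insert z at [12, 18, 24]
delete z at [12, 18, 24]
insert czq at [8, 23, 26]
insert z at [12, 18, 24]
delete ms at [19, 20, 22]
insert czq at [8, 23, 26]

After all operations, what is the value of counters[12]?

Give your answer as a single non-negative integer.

Step 1: insert j at [19, 24, 27] -> counters=[0,0,0,0,0,0,0,0,0,0,0,0,0,0,0,0,0,0,0,1,0,0,0,0,1,0,0,1]
Step 2: insert ms at [19, 20, 22] -> counters=[0,0,0,0,0,0,0,0,0,0,0,0,0,0,0,0,0,0,0,2,1,0,1,0,1,0,0,1]
Step 3: insert czq at [8, 23, 26] -> counters=[0,0,0,0,0,0,0,0,1,0,0,0,0,0,0,0,0,0,0,2,1,0,1,1,1,0,1,1]
Step 4: insert z at [12, 18, 24] -> counters=[0,0,0,0,0,0,0,0,1,0,0,0,1,0,0,0,0,0,1,2,1,0,1,1,2,0,1,1]
Step 5: insert zm at [6, 14, 19] -> counters=[0,0,0,0,0,0,1,0,1,0,0,0,1,0,1,0,0,0,1,3,1,0,1,1,2,0,1,1]
Step 6: insert hkt at [1, 7, 19] -> counters=[0,1,0,0,0,0,1,1,1,0,0,0,1,0,1,0,0,0,1,4,1,0,1,1,2,0,1,1]
Step 7: delete z at [12, 18, 24] -> counters=[0,1,0,0,0,0,1,1,1,0,0,0,0,0,1,0,0,0,0,4,1,0,1,1,1,0,1,1]
Step 8: delete zm at [6, 14, 19] -> counters=[0,1,0,0,0,0,0,1,1,0,0,0,0,0,0,0,0,0,0,3,1,0,1,1,1,0,1,1]
Step 9: insert czq at [8, 23, 26] -> counters=[0,1,0,0,0,0,0,1,2,0,0,0,0,0,0,0,0,0,0,3,1,0,1,2,1,0,2,1]
Step 10: delete hkt at [1, 7, 19] -> counters=[0,0,0,0,0,0,0,0,2,0,0,0,0,0,0,0,0,0,0,2,1,0,1,2,1,0,2,1]
Step 11: insert ms at [19, 20, 22] -> counters=[0,0,0,0,0,0,0,0,2,0,0,0,0,0,0,0,0,0,0,3,2,0,2,2,1,0,2,1]
Step 12: insert ms at [19, 20, 22] -> counters=[0,0,0,0,0,0,0,0,2,0,0,0,0,0,0,0,0,0,0,4,3,0,3,2,1,0,2,1]
Step 13: insert ms at [19, 20, 22] -> counters=[0,0,0,0,0,0,0,0,2,0,0,0,0,0,0,0,0,0,0,5,4,0,4,2,1,0,2,1]
Step 14: insert hkt at [1, 7, 19] -> counters=[0,1,0,0,0,0,0,1,2,0,0,0,0,0,0,0,0,0,0,6,4,0,4,2,1,0,2,1]
Step 15: insert ms at [19, 20, 22] -> counters=[0,1,0,0,0,0,0,1,2,0,0,0,0,0,0,0,0,0,0,7,5,0,5,2,1,0,2,1]
Step 16: delete czq at [8, 23, 26] -> counters=[0,1,0,0,0,0,0,1,1,0,0,0,0,0,0,0,0,0,0,7,5,0,5,1,1,0,1,1]
Step 17: insert czq at [8, 23, 26] -> counters=[0,1,0,0,0,0,0,1,2,0,0,0,0,0,0,0,0,0,0,7,5,0,5,2,1,0,2,1]
Step 18: delete hkt at [1, 7, 19] -> counters=[0,0,0,0,0,0,0,0,2,0,0,0,0,0,0,0,0,0,0,6,5,0,5,2,1,0,2,1]
Step 19: delete ms at [19, 20, 22] -> counters=[0,0,0,0,0,0,0,0,2,0,0,0,0,0,0,0,0,0,0,5,4,0,4,2,1,0,2,1]
Step 20: insert z at [12, 18, 24] -> counters=[0,0,0,0,0,0,0,0,2,0,0,0,1,0,0,0,0,0,1,5,4,0,4,2,2,0,2,1]
Step 21: insert z at [12, 18, 24] -> counters=[0,0,0,0,0,0,0,0,2,0,0,0,2,0,0,0,0,0,2,5,4,0,4,2,3,0,2,1]
Step 22: delete z at [12, 18, 24] -> counters=[0,0,0,0,0,0,0,0,2,0,0,0,1,0,0,0,0,0,1,5,4,0,4,2,2,0,2,1]
Step 23: insert czq at [8, 23, 26] -> counters=[0,0,0,0,0,0,0,0,3,0,0,0,1,0,0,0,0,0,1,5,4,0,4,3,2,0,3,1]
Step 24: insert z at [12, 18, 24] -> counters=[0,0,0,0,0,0,0,0,3,0,0,0,2,0,0,0,0,0,2,5,4,0,4,3,3,0,3,1]
Step 25: delete ms at [19, 20, 22] -> counters=[0,0,0,0,0,0,0,0,3,0,0,0,2,0,0,0,0,0,2,4,3,0,3,3,3,0,3,1]
Step 26: insert czq at [8, 23, 26] -> counters=[0,0,0,0,0,0,0,0,4,0,0,0,2,0,0,0,0,0,2,4,3,0,3,4,3,0,4,1]
Final counters=[0,0,0,0,0,0,0,0,4,0,0,0,2,0,0,0,0,0,2,4,3,0,3,4,3,0,4,1] -> counters[12]=2

Answer: 2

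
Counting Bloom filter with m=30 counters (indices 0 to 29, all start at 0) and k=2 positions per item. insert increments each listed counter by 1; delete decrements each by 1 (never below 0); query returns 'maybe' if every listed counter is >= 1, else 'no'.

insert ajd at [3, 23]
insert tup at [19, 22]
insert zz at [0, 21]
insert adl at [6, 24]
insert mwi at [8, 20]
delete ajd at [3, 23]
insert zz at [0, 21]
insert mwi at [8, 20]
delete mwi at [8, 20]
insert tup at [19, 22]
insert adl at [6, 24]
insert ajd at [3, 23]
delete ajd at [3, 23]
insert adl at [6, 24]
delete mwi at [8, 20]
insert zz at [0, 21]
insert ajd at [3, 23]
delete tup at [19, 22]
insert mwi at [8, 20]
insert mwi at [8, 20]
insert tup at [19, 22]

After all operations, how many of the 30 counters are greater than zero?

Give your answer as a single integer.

Step 1: insert ajd at [3, 23] -> counters=[0,0,0,1,0,0,0,0,0,0,0,0,0,0,0,0,0,0,0,0,0,0,0,1,0,0,0,0,0,0]
Step 2: insert tup at [19, 22] -> counters=[0,0,0,1,0,0,0,0,0,0,0,0,0,0,0,0,0,0,0,1,0,0,1,1,0,0,0,0,0,0]
Step 3: insert zz at [0, 21] -> counters=[1,0,0,1,0,0,0,0,0,0,0,0,0,0,0,0,0,0,0,1,0,1,1,1,0,0,0,0,0,0]
Step 4: insert adl at [6, 24] -> counters=[1,0,0,1,0,0,1,0,0,0,0,0,0,0,0,0,0,0,0,1,0,1,1,1,1,0,0,0,0,0]
Step 5: insert mwi at [8, 20] -> counters=[1,0,0,1,0,0,1,0,1,0,0,0,0,0,0,0,0,0,0,1,1,1,1,1,1,0,0,0,0,0]
Step 6: delete ajd at [3, 23] -> counters=[1,0,0,0,0,0,1,0,1,0,0,0,0,0,0,0,0,0,0,1,1,1,1,0,1,0,0,0,0,0]
Step 7: insert zz at [0, 21] -> counters=[2,0,0,0,0,0,1,0,1,0,0,0,0,0,0,0,0,0,0,1,1,2,1,0,1,0,0,0,0,0]
Step 8: insert mwi at [8, 20] -> counters=[2,0,0,0,0,0,1,0,2,0,0,0,0,0,0,0,0,0,0,1,2,2,1,0,1,0,0,0,0,0]
Step 9: delete mwi at [8, 20] -> counters=[2,0,0,0,0,0,1,0,1,0,0,0,0,0,0,0,0,0,0,1,1,2,1,0,1,0,0,0,0,0]
Step 10: insert tup at [19, 22] -> counters=[2,0,0,0,0,0,1,0,1,0,0,0,0,0,0,0,0,0,0,2,1,2,2,0,1,0,0,0,0,0]
Step 11: insert adl at [6, 24] -> counters=[2,0,0,0,0,0,2,0,1,0,0,0,0,0,0,0,0,0,0,2,1,2,2,0,2,0,0,0,0,0]
Step 12: insert ajd at [3, 23] -> counters=[2,0,0,1,0,0,2,0,1,0,0,0,0,0,0,0,0,0,0,2,1,2,2,1,2,0,0,0,0,0]
Step 13: delete ajd at [3, 23] -> counters=[2,0,0,0,0,0,2,0,1,0,0,0,0,0,0,0,0,0,0,2,1,2,2,0,2,0,0,0,0,0]
Step 14: insert adl at [6, 24] -> counters=[2,0,0,0,0,0,3,0,1,0,0,0,0,0,0,0,0,0,0,2,1,2,2,0,3,0,0,0,0,0]
Step 15: delete mwi at [8, 20] -> counters=[2,0,0,0,0,0,3,0,0,0,0,0,0,0,0,0,0,0,0,2,0,2,2,0,3,0,0,0,0,0]
Step 16: insert zz at [0, 21] -> counters=[3,0,0,0,0,0,3,0,0,0,0,0,0,0,0,0,0,0,0,2,0,3,2,0,3,0,0,0,0,0]
Step 17: insert ajd at [3, 23] -> counters=[3,0,0,1,0,0,3,0,0,0,0,0,0,0,0,0,0,0,0,2,0,3,2,1,3,0,0,0,0,0]
Step 18: delete tup at [19, 22] -> counters=[3,0,0,1,0,0,3,0,0,0,0,0,0,0,0,0,0,0,0,1,0,3,1,1,3,0,0,0,0,0]
Step 19: insert mwi at [8, 20] -> counters=[3,0,0,1,0,0,3,0,1,0,0,0,0,0,0,0,0,0,0,1,1,3,1,1,3,0,0,0,0,0]
Step 20: insert mwi at [8, 20] -> counters=[3,0,0,1,0,0,3,0,2,0,0,0,0,0,0,0,0,0,0,1,2,3,1,1,3,0,0,0,0,0]
Step 21: insert tup at [19, 22] -> counters=[3,0,0,1,0,0,3,0,2,0,0,0,0,0,0,0,0,0,0,2,2,3,2,1,3,0,0,0,0,0]
Final counters=[3,0,0,1,0,0,3,0,2,0,0,0,0,0,0,0,0,0,0,2,2,3,2,1,3,0,0,0,0,0] -> 10 nonzero

Answer: 10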